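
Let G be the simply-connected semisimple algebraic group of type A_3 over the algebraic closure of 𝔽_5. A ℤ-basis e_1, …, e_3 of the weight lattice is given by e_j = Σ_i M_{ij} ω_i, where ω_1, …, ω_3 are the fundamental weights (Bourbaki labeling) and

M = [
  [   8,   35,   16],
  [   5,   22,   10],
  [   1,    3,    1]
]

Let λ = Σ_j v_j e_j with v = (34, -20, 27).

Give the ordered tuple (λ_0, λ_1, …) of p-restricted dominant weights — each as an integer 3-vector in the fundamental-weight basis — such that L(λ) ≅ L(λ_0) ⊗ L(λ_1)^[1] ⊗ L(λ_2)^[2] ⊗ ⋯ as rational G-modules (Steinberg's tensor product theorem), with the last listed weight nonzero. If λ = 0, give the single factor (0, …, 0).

ω-coordinates c = M·v, v = (34, -20, 27):
  c_1 = 8*34 + 35*-20 + 16*27 = 4
  c_2 = 5*34 + 22*-20 + 10*27 = 0
  c_3 = 1*34 + 3*-20 + 1*27 = 1
p = 5; digits c_i = Σ_j d_{ij}·5^j, 0 ≤ d_{ij} < 5:
  c_1 = 4 = 4·5^0
  c_2 = 0
  c_3 = 1 = 1·5^0
λ_0 = (4, 0, 1)

((4, 0, 1),)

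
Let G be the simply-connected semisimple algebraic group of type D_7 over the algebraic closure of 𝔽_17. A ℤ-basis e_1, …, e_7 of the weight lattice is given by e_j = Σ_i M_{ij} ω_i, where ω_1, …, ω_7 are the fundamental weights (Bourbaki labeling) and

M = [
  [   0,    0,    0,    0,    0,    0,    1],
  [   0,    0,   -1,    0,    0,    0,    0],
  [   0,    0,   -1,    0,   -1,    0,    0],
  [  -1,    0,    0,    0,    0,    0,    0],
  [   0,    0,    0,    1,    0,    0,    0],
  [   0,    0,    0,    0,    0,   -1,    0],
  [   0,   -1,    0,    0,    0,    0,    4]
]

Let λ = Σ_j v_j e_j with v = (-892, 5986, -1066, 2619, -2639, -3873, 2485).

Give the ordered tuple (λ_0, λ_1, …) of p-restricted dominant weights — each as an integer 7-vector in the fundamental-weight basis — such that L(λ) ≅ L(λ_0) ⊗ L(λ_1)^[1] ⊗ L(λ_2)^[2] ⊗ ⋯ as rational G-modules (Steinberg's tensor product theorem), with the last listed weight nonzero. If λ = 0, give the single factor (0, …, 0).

((3, 12, 16, 8, 1, 14, 10), (10, 11, 13, 1, 1, 6, 11), (8, 3, 12, 3, 9, 13, 13))

Change of basis e → ω: c = M·v where v = (-892, 5986, -1066, 2619, -2639, -3873, 2485):
  c_1 = 0*-892 + 0*5986 + 0*-1066 + 0*2619 + 0*-2639 + 0*-3873 + 1*2485 = 2485
  c_2 = 0*-892 + 0*5986 + -1*-1066 + 0*2619 + 0*-2639 + 0*-3873 + 0*2485 = 1066
  c_3 = 0*-892 + 0*5986 + -1*-1066 + 0*2619 + -1*-2639 + 0*-3873 + 0*2485 = 3705
  c_4 = -1*-892 + 0*5986 + 0*-1066 + 0*2619 + 0*-2639 + 0*-3873 + 0*2485 = 892
  c_5 = 0*-892 + 0*5986 + 0*-1066 + 1*2619 + 0*-2639 + 0*-3873 + 0*2485 = 2619
  c_6 = 0*-892 + 0*5986 + 0*-1066 + 0*2619 + 0*-2639 + -1*-3873 + 0*2485 = 3873
  c_7 = 0*-892 + -1*5986 + 0*-1066 + 0*2619 + 0*-2639 + 0*-3873 + 4*2485 = 3954
Writing each c_i in base p = 17:
  c_1 = 2485 = 3·17^0 + 10·17^1 + 8·17^2
  c_2 = 1066 = 12·17^0 + 11·17^1 + 3·17^2
  c_3 = 3705 = 16·17^0 + 13·17^1 + 12·17^2
  c_4 = 892 = 8·17^0 + 1·17^1 + 3·17^2
  c_5 = 2619 = 1·17^0 + 1·17^1 + 9·17^2
  c_6 = 3873 = 14·17^0 + 6·17^1 + 13·17^2
  c_7 = 3954 = 10·17^0 + 11·17^1 + 13·17^2
Factor λ_0 = (3, 12, 16, 8, 1, 14, 10)
Factor λ_1 = (10, 11, 13, 1, 1, 6, 11)
Factor λ_2 = (8, 3, 12, 3, 9, 13, 13)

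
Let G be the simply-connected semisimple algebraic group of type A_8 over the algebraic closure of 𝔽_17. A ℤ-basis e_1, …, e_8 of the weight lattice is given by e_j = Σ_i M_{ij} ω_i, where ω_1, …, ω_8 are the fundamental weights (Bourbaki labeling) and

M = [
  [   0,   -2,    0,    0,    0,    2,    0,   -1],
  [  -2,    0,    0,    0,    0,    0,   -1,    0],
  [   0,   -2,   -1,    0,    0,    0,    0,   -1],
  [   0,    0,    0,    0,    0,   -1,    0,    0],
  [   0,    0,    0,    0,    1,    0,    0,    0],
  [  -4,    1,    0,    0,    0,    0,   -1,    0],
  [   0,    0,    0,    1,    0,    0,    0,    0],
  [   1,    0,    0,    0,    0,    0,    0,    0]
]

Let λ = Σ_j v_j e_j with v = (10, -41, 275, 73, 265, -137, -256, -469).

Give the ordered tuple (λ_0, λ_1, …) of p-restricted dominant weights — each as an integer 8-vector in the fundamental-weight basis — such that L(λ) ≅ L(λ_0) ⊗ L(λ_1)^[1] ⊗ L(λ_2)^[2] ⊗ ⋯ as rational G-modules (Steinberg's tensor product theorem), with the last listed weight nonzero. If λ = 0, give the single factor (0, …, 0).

((5, 15, 4, 1, 10, 5, 5, 10), (16, 13, 16, 8, 15, 10, 4, 0))

In the fundamental-weight basis, λ has coordinates c = M·v (v = (10, -41, 275, 73, 265, -137, -256, -469)):
  c_1 = 0*10 + -2*-41 + 0*275 + 0*73 + 0*265 + 2*-137 + 0*-256 + -1*-469 = 277
  c_2 = -2*10 + 0*-41 + 0*275 + 0*73 + 0*265 + 0*-137 + -1*-256 + 0*-469 = 236
  c_3 = 0*10 + -2*-41 + -1*275 + 0*73 + 0*265 + 0*-137 + 0*-256 + -1*-469 = 276
  c_4 = 0*10 + 0*-41 + 0*275 + 0*73 + 0*265 + -1*-137 + 0*-256 + 0*-469 = 137
  c_5 = 0*10 + 0*-41 + 0*275 + 0*73 + 1*265 + 0*-137 + 0*-256 + 0*-469 = 265
  c_6 = -4*10 + 1*-41 + 0*275 + 0*73 + 0*265 + 0*-137 + -1*-256 + 0*-469 = 175
  c_7 = 0*10 + 0*-41 + 0*275 + 1*73 + 0*265 + 0*-137 + 0*-256 + 0*-469 = 73
  c_8 = 1*10 + 0*-41 + 0*275 + 0*73 + 0*265 + 0*-137 + 0*-256 + 0*-469 = 10
p = 17; digits c_i = Σ_j d_{ij}·17^j, 0 ≤ d_{ij} < 17:
  c_1 = 277 = 5·17^0 + 16·17^1
  c_2 = 236 = 15·17^0 + 13·17^1
  c_3 = 276 = 4·17^0 + 16·17^1
  c_4 = 137 = 1·17^0 + 8·17^1
  c_5 = 265 = 10·17^0 + 15·17^1
  c_6 = 175 = 5·17^0 + 10·17^1
  c_7 = 73 = 5·17^0 + 4·17^1
  c_8 = 10 = 10·17^0
Factor λ_0 = (5, 15, 4, 1, 10, 5, 5, 10)
Factor λ_1 = (16, 13, 16, 8, 15, 10, 4, 0)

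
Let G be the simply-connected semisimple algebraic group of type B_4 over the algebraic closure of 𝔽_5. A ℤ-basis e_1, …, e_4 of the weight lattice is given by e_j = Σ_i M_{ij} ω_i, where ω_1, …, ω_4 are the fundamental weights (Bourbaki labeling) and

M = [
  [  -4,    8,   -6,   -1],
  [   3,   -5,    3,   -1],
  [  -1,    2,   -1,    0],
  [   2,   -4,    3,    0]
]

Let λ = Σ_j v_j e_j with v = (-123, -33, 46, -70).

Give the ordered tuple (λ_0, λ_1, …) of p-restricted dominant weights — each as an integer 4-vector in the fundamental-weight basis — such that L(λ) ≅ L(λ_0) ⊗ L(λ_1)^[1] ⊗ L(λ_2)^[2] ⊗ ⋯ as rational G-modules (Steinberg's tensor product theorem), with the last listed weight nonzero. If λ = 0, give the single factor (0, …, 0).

((2, 4, 1, 4), (4, 0, 2, 4))

In the fundamental-weight basis, λ has coordinates c = M·v (v = (-123, -33, 46, -70)):
  c_1 = (-4)·(-123) + (8)·(-33) + (-6)·(46) + (-1)·(-70) = 22
  c_2 = (3)·(-123) + (-5)·(-33) + 3·46 + (-1)·(-70) = 4
  c_3 = (-1)·(-123) + (2)·(-33) + (-1)·(46) + (0)·(-70) = 11
  c_4 = (2)·(-123) + (-4)·(-33) + 3·46 + (0)·(-70) = 24
Writing each c_i in base p = 5:
  c_1 = 22 = 2·5^0 + 4·5^1
  c_2 = 4 = 4·5^0
  c_3 = 11 = 1·5^0 + 2·5^1
  c_4 = 24 = 4·5^0 + 4·5^1
p-restricted factor λ_0 = (2, 4, 1, 4)
p-restricted factor λ_1 = (4, 0, 2, 4)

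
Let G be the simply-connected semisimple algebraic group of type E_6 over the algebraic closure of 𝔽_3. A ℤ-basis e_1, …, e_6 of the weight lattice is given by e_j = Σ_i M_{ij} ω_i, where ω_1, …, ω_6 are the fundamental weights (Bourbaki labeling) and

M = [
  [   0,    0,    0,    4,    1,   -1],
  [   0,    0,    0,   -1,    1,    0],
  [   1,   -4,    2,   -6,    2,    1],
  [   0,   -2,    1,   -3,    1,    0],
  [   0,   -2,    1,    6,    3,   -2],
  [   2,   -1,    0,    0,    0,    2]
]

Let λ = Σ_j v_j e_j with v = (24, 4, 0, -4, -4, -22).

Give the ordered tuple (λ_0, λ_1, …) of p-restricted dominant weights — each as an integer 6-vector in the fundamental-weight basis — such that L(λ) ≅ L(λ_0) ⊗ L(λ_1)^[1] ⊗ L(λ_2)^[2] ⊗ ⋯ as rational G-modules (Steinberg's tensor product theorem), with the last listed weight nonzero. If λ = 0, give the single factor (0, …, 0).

Compute c_i = Σ_j M_{ij} v_j with v = (24, 4, 0, -4, -4, -22):
  c_1 = (0)·(24) + (0)·(4) + (0)·(0) + (4)·(-4) + (1)·(-4) + (-1)·(-22) = 2
  c_2 = (0)·(24) + (0)·(4) + (0)·(0) + (-1)·(-4) + (1)·(-4) + (0)·(-22) = 0
  c_3 = (1)·(24) + (-4)·(4) + (2)·(0) + (-6)·(-4) + (2)·(-4) + (1)·(-22) = 2
  c_4 = (0)·(24) + (-2)·(4) + (1)·(0) + (-3)·(-4) + (1)·(-4) + (0)·(-22) = 0
  c_5 = (0)·(24) + (-2)·(4) + (1)·(0) + (6)·(-4) + (3)·(-4) + (-2)·(-22) = 0
  c_6 = (2)·(24) + (-1)·(4) + (0)·(0) + (0)·(-4) + (0)·(-4) + (2)·(-22) = 0
p = 3; digits c_i = Σ_j d_{ij}·3^j, 0 ≤ d_{ij} < 3:
  c_1 = 2 = 2·3^0
  c_2 = 0
  c_3 = 2 = 2·3^0
  c_4 = 0
  c_5 = 0
  c_6 = 0
Factor λ_0 = (2, 0, 2, 0, 0, 0)

((2, 0, 2, 0, 0, 0),)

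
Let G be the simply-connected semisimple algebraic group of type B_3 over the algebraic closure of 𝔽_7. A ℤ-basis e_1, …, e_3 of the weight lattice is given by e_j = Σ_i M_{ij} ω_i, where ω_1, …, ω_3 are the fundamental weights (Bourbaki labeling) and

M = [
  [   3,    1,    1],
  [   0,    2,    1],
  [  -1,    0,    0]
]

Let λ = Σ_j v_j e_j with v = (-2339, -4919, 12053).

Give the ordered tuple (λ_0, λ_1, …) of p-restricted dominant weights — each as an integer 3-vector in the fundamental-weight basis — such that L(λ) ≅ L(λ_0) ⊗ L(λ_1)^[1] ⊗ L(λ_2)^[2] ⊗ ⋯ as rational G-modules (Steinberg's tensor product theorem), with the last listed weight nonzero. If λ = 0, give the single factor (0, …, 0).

Change of basis e → ω: c = M·v where v = (-2339, -4919, 12053):
  c_1 = 3*-2339 + 1*-4919 + 1*12053 = 117
  c_2 = 0*-2339 + 2*-4919 + 1*12053 = 2215
  c_3 = -1*-2339 + 0*-4919 + 0*12053 = 2339
Expand coordinatewise in base 7:
  c_1 = 117 = 5·7^0 + 2·7^1 + 2·7^2
  c_2 = 2215 = 3·7^0 + 1·7^1 + 3·7^2 + 6·7^3
  c_3 = 2339 = 1·7^0 + 5·7^1 + 5·7^2 + 6·7^3
p-restricted factor λ_0 = (5, 3, 1)
p-restricted factor λ_1 = (2, 1, 5)
p-restricted factor λ_2 = (2, 3, 5)
p-restricted factor λ_3 = (0, 6, 6)

((5, 3, 1), (2, 1, 5), (2, 3, 5), (0, 6, 6))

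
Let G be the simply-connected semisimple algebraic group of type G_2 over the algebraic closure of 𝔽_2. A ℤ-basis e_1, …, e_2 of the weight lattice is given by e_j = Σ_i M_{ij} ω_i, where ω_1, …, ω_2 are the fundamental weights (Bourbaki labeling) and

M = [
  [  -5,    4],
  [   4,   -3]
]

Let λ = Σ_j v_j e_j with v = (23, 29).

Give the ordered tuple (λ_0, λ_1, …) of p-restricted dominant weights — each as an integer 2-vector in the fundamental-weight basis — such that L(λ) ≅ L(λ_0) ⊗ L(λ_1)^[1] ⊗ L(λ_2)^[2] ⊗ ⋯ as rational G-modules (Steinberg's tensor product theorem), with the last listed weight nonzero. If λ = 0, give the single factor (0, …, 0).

((1, 1), (0, 0), (0, 1))

Converting to the ω-basis (c_i = row i of M dotted with v = (23, 29)):
  c_1 = (-5)·(23) + (4)·(29) = 1
  c_2 = (4)·(23) + (-3)·(29) = 5
Expand coordinatewise in base 2:
  c_1 = 1 = 1·2^0
  c_2 = 5 = 1·2^0 + 0·2^1 + 1·2^2
Factor λ_0 = (1, 1)
Factor λ_1 = (0, 0)
Factor λ_2 = (0, 1)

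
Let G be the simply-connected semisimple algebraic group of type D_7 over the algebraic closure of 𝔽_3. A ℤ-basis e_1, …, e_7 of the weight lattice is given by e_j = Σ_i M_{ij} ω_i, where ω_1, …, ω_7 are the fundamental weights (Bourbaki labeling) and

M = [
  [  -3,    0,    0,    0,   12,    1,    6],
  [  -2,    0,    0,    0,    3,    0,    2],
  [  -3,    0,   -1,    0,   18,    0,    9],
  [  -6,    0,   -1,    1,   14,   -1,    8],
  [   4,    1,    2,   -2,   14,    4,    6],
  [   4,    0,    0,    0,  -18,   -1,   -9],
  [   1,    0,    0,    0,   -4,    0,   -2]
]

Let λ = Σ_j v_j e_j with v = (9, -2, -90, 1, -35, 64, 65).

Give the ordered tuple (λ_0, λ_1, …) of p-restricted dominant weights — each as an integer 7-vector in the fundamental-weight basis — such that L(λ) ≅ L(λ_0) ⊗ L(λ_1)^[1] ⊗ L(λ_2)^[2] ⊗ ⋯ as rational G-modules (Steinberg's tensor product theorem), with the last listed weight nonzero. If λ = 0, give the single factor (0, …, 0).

((1, 1, 0, 0, 2, 2, 1), (2, 2, 0, 1, 2, 2, 0), (0, 0, 2, 0, 0, 1, 2))

ω-coordinates c = M·v, v = (9, -2, -90, 1, -35, 64, 65):
  c_1 = (-3)·(9) + (0)·(-2) + (0)·(-90) + 0·1 + (12)·(-35) + 1·64 + 6·65 = 7
  c_2 = (-2)·(9) + (0)·(-2) + (0)·(-90) + 0·1 + (3)·(-35) + 0·64 + 2·65 = 7
  c_3 = (-3)·(9) + (0)·(-2) + (-1)·(-90) + 0·1 + (18)·(-35) + 0·64 + 9·65 = 18
  c_4 = (-6)·(9) + (0)·(-2) + (-1)·(-90) + 1·1 + (14)·(-35) + (-1)·(64) + 8·65 = 3
  c_5 = 4·9 + (1)·(-2) + (2)·(-90) + (-2)·(1) + (14)·(-35) + 4·64 + 6·65 = 8
  c_6 = 4·9 + (0)·(-2) + (0)·(-90) + 0·1 + (-18)·(-35) + (-1)·(64) + (-9)·(65) = 17
  c_7 = 1·9 + (0)·(-2) + (0)·(-90) + 0·1 + (-4)·(-35) + 0·64 + (-2)·(65) = 19
Base-3 expansion of each c_i:
  c_1 = 7 = 1·3^0 + 2·3^1
  c_2 = 7 = 1·3^0 + 2·3^1
  c_3 = 18 = 0·3^0 + 0·3^1 + 2·3^2
  c_4 = 3 = 0·3^0 + 1·3^1
  c_5 = 8 = 2·3^0 + 2·3^1
  c_6 = 17 = 2·3^0 + 2·3^1 + 1·3^2
  c_7 = 19 = 1·3^0 + 0·3^1 + 2·3^2
Factor λ_0 = (1, 1, 0, 0, 2, 2, 1)
Factor λ_1 = (2, 2, 0, 1, 2, 2, 0)
Factor λ_2 = (0, 0, 2, 0, 0, 1, 2)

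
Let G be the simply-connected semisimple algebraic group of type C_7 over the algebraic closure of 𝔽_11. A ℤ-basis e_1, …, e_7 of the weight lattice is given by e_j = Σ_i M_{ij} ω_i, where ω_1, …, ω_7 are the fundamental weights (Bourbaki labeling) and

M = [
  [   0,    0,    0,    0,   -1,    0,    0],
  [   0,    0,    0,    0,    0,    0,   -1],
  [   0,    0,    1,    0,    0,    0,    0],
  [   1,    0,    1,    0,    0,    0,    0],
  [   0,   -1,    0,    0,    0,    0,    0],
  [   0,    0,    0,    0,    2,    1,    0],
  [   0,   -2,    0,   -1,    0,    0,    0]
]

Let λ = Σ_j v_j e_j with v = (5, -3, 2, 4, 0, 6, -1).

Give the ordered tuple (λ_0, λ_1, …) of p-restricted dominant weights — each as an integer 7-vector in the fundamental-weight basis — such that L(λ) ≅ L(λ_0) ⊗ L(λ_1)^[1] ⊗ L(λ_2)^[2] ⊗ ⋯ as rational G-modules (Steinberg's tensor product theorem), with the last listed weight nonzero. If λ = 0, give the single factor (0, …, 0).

ω-coordinates c = M·v, v = (5, -3, 2, 4, 0, 6, -1):
  c_1 = (0)·(5) + (0)·(-3) + (0)·(2) + (0)·(4) + (-1)·(0) + (0)·(6) + (0)·(-1) = 0
  c_2 = (0)·(5) + (0)·(-3) + (0)·(2) + (0)·(4) + (0)·(0) + (0)·(6) + (-1)·(-1) = 1
  c_3 = (0)·(5) + (0)·(-3) + (1)·(2) + (0)·(4) + (0)·(0) + (0)·(6) + (0)·(-1) = 2
  c_4 = (1)·(5) + (0)·(-3) + (1)·(2) + (0)·(4) + (0)·(0) + (0)·(6) + (0)·(-1) = 7
  c_5 = (0)·(5) + (-1)·(-3) + (0)·(2) + (0)·(4) + (0)·(0) + (0)·(6) + (0)·(-1) = 3
  c_6 = (0)·(5) + (0)·(-3) + (0)·(2) + (0)·(4) + (2)·(0) + (1)·(6) + (0)·(-1) = 6
  c_7 = (0)·(5) + (-2)·(-3) + (0)·(2) + (-1)·(4) + (0)·(0) + (0)·(6) + (0)·(-1) = 2
Expand coordinatewise in base 11:
  c_1 = 0
  c_2 = 1 = 1·11^0
  c_3 = 2 = 2·11^0
  c_4 = 7 = 7·11^0
  c_5 = 3 = 3·11^0
  c_6 = 6 = 6·11^0
  c_7 = 2 = 2·11^0
λ_0 = (0, 1, 2, 7, 3, 6, 2)

((0, 1, 2, 7, 3, 6, 2),)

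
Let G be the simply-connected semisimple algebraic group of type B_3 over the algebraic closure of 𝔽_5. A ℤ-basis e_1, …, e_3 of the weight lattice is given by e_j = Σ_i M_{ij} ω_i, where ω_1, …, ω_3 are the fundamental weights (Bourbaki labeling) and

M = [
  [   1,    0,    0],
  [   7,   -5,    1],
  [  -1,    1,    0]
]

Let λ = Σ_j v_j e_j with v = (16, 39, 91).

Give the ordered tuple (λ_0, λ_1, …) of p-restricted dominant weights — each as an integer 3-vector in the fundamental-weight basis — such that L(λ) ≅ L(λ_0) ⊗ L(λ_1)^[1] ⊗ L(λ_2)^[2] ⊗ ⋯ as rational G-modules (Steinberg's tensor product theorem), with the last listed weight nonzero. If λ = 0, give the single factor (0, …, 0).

Converting to the ω-basis (c_i = row i of M dotted with v = (16, 39, 91)):
  c_1 = (1)·(16) + (0)·(39) + (0)·(91) = 16
  c_2 = (7)·(16) + (-5)·(39) + (1)·(91) = 8
  c_3 = (-1)·(16) + (1)·(39) + (0)·(91) = 23
Writing each c_i in base p = 5:
  c_1 = 16 = 1·5^0 + 3·5^1
  c_2 = 8 = 3·5^0 + 1·5^1
  c_3 = 23 = 3·5^0 + 4·5^1
Factor λ_0 = (1, 3, 3)
Factor λ_1 = (3, 1, 4)

((1, 3, 3), (3, 1, 4))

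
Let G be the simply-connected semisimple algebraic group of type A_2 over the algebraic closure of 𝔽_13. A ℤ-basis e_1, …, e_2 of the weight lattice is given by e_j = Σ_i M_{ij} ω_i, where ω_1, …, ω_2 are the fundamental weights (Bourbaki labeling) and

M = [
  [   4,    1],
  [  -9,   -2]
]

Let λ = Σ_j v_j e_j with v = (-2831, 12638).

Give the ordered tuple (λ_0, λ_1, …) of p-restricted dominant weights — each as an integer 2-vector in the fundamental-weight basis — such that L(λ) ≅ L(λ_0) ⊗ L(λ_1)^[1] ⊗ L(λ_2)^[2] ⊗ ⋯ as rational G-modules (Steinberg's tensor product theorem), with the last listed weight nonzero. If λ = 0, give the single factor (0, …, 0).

Compute c_i = Σ_j M_{ij} v_j with v = (-2831, 12638):
  c_1 = (4)·(-2831) + 1·12638 = 1314
  c_2 = (-9)·(-2831) + (-2)·(12638) = 203
Expand coordinatewise in base 13:
  c_1 = 1314 = 1·13^0 + 10·13^1 + 7·13^2
  c_2 = 203 = 8·13^0 + 2·13^1 + 1·13^2
p-restricted factor λ_0 = (1, 8)
p-restricted factor λ_1 = (10, 2)
p-restricted factor λ_2 = (7, 1)

((1, 8), (10, 2), (7, 1))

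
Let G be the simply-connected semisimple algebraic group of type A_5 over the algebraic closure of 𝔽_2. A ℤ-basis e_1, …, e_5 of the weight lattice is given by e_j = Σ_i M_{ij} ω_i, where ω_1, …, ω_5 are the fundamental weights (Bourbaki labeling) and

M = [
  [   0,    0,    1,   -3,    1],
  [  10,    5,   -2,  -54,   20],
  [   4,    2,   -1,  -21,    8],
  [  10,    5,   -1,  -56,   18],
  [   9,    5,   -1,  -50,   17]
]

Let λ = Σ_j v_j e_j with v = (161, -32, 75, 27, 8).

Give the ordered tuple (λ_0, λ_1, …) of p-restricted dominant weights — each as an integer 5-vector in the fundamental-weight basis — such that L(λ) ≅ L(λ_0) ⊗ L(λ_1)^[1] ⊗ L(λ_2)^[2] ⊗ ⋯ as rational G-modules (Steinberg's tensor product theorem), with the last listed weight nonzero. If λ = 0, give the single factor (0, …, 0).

In the fundamental-weight basis, λ has coordinates c = M·v (v = (161, -32, 75, 27, 8)):
  c_1 = 0*161 + 0*-32 + 1*75 + -3*27 + 1*8 = 2
  c_2 = 10*161 + 5*-32 + -2*75 + -54*27 + 20*8 = 2
  c_3 = 4*161 + 2*-32 + -1*75 + -21*27 + 8*8 = 2
  c_4 = 10*161 + 5*-32 + -1*75 + -56*27 + 18*8 = 7
  c_5 = 9*161 + 5*-32 + -1*75 + -50*27 + 17*8 = 0
Expand coordinatewise in base 2:
  c_1 = 2 = 0·2^0 + 1·2^1
  c_2 = 2 = 0·2^0 + 1·2^1
  c_3 = 2 = 0·2^0 + 1·2^1
  c_4 = 7 = 1·2^0 + 1·2^1 + 1·2^2
  c_5 = 0
Factor λ_0 = (0, 0, 0, 1, 0)
Factor λ_1 = (1, 1, 1, 1, 0)
Factor λ_2 = (0, 0, 0, 1, 0)

((0, 0, 0, 1, 0), (1, 1, 1, 1, 0), (0, 0, 0, 1, 0))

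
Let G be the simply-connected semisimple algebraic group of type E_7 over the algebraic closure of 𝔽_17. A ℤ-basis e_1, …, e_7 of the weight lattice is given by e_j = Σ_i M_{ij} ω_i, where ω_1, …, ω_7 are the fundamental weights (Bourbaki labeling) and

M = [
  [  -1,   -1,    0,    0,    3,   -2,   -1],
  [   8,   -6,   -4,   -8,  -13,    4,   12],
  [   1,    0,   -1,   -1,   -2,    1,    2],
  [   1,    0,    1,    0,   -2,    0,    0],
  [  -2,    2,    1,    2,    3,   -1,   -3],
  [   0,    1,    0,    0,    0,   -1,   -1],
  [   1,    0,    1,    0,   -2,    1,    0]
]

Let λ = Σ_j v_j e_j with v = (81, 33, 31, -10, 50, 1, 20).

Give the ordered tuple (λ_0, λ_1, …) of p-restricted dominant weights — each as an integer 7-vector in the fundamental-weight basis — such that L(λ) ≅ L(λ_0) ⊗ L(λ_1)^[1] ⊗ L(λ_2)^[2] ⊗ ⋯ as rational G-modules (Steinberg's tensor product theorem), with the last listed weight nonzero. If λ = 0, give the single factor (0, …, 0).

ω-coordinates c = M·v, v = (81, 33, 31, -10, 50, 1, 20):
  c_1 = (-1)·(81) + (-1)·(33) + 0·31 + (0)·(-10) + 3·50 + (-2)·(1) + (-1)·(20) = 14
  c_2 = 8·81 + (-6)·(33) + (-4)·(31) + (-8)·(-10) + (-13)·(50) + 4·1 + 12·20 = 0
  c_3 = 1·81 + 0·33 + (-1)·(31) + (-1)·(-10) + (-2)·(50) + 1·1 + 2·20 = 1
  c_4 = 1·81 + 0·33 + 1·31 + (0)·(-10) + (-2)·(50) + 0·1 + 0·20 = 12
  c_5 = (-2)·(81) + 2·33 + 1·31 + (2)·(-10) + 3·50 + (-1)·(1) + (-3)·(20) = 4
  c_6 = 0·81 + 1·33 + 0·31 + (0)·(-10) + 0·50 + (-1)·(1) + (-1)·(20) = 12
  c_7 = 1·81 + 0·33 + 1·31 + (0)·(-10) + (-2)·(50) + 1·1 + 0·20 = 13
Writing each c_i in base p = 17:
  c_1 = 14 = 14·17^0
  c_2 = 0
  c_3 = 1 = 1·17^0
  c_4 = 12 = 12·17^0
  c_5 = 4 = 4·17^0
  c_6 = 12 = 12·17^0
  c_7 = 13 = 13·17^0
p-restricted factor λ_0 = (14, 0, 1, 12, 4, 12, 13)

((14, 0, 1, 12, 4, 12, 13),)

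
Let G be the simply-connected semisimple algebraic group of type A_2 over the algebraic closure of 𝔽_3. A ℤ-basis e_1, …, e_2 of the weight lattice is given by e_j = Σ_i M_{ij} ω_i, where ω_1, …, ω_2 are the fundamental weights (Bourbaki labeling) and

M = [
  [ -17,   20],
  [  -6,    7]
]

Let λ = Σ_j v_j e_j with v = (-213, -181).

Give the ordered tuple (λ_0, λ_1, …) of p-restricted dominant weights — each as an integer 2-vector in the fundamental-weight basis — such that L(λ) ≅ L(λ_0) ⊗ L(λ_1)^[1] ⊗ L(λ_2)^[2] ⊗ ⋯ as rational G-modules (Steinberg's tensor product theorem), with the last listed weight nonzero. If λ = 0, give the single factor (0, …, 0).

In the fundamental-weight basis, λ has coordinates c = M·v (v = (-213, -181)):
  c_1 = -17*-213 + 20*-181 = 1
  c_2 = -6*-213 + 7*-181 = 11
Expand coordinatewise in base 3:
  c_1 = 1 = 1·3^0
  c_2 = 11 = 2·3^0 + 0·3^1 + 1·3^2
p-restricted factor λ_0 = (1, 2)
p-restricted factor λ_1 = (0, 0)
p-restricted factor λ_2 = (0, 1)

((1, 2), (0, 0), (0, 1))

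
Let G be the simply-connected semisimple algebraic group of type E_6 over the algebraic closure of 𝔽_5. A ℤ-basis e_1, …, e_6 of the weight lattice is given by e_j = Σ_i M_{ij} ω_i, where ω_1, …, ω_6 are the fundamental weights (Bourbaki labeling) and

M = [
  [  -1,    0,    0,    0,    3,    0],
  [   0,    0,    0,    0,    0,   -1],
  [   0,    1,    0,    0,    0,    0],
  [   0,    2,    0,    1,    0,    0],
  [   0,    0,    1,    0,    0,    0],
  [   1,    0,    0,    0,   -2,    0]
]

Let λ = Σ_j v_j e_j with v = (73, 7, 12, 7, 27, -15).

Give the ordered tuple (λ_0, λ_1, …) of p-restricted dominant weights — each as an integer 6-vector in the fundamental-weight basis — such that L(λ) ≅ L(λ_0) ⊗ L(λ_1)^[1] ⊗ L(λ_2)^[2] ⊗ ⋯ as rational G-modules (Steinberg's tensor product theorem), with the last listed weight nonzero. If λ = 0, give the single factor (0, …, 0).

((3, 0, 2, 1, 2, 4), (1, 3, 1, 4, 2, 3))

ω-coordinates c = M·v, v = (73, 7, 12, 7, 27, -15):
  c_1 = -1*73 + 0*7 + 0*12 + 0*7 + 3*27 + 0*-15 = 8
  c_2 = 0*73 + 0*7 + 0*12 + 0*7 + 0*27 + -1*-15 = 15
  c_3 = 0*73 + 1*7 + 0*12 + 0*7 + 0*27 + 0*-15 = 7
  c_4 = 0*73 + 2*7 + 0*12 + 1*7 + 0*27 + 0*-15 = 21
  c_5 = 0*73 + 0*7 + 1*12 + 0*7 + 0*27 + 0*-15 = 12
  c_6 = 1*73 + 0*7 + 0*12 + 0*7 + -2*27 + 0*-15 = 19
Writing each c_i in base p = 5:
  c_1 = 8 = 3·5^0 + 1·5^1
  c_2 = 15 = 0·5^0 + 3·5^1
  c_3 = 7 = 2·5^0 + 1·5^1
  c_4 = 21 = 1·5^0 + 4·5^1
  c_5 = 12 = 2·5^0 + 2·5^1
  c_6 = 19 = 4·5^0 + 3·5^1
λ_0 = (3, 0, 2, 1, 2, 4)
λ_1 = (1, 3, 1, 4, 2, 3)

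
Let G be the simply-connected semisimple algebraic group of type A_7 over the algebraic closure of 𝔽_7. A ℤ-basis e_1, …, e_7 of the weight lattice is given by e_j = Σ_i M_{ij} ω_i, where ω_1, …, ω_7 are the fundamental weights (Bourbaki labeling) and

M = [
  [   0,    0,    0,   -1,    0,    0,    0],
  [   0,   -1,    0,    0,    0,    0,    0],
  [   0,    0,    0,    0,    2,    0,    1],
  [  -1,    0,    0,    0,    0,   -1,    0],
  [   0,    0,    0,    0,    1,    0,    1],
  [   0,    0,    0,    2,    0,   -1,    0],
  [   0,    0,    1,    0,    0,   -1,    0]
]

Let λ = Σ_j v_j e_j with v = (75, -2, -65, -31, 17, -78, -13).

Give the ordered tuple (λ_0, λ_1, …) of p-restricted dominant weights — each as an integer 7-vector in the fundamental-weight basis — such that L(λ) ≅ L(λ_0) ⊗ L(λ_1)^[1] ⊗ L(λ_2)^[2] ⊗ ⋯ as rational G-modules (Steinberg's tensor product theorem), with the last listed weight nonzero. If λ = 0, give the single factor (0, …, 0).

Converting to the ω-basis (c_i = row i of M dotted with v = (75, -2, -65, -31, 17, -78, -13)):
  c_1 = 0·75 + (0)·(-2) + (0)·(-65) + (-1)·(-31) + 0·17 + (0)·(-78) + (0)·(-13) = 31
  c_2 = 0·75 + (-1)·(-2) + (0)·(-65) + (0)·(-31) + 0·17 + (0)·(-78) + (0)·(-13) = 2
  c_3 = 0·75 + (0)·(-2) + (0)·(-65) + (0)·(-31) + 2·17 + (0)·(-78) + (1)·(-13) = 21
  c_4 = (-1)·(75) + (0)·(-2) + (0)·(-65) + (0)·(-31) + 0·17 + (-1)·(-78) + (0)·(-13) = 3
  c_5 = 0·75 + (0)·(-2) + (0)·(-65) + (0)·(-31) + 1·17 + (0)·(-78) + (1)·(-13) = 4
  c_6 = 0·75 + (0)·(-2) + (0)·(-65) + (2)·(-31) + 0·17 + (-1)·(-78) + (0)·(-13) = 16
  c_7 = 0·75 + (0)·(-2) + (1)·(-65) + (0)·(-31) + 0·17 + (-1)·(-78) + (0)·(-13) = 13
Base-7 expansion of each c_i:
  c_1 = 31 = 3·7^0 + 4·7^1
  c_2 = 2 = 2·7^0
  c_3 = 21 = 0·7^0 + 3·7^1
  c_4 = 3 = 3·7^0
  c_5 = 4 = 4·7^0
  c_6 = 16 = 2·7^0 + 2·7^1
  c_7 = 13 = 6·7^0 + 1·7^1
p-restricted factor λ_0 = (3, 2, 0, 3, 4, 2, 6)
p-restricted factor λ_1 = (4, 0, 3, 0, 0, 2, 1)

((3, 2, 0, 3, 4, 2, 6), (4, 0, 3, 0, 0, 2, 1))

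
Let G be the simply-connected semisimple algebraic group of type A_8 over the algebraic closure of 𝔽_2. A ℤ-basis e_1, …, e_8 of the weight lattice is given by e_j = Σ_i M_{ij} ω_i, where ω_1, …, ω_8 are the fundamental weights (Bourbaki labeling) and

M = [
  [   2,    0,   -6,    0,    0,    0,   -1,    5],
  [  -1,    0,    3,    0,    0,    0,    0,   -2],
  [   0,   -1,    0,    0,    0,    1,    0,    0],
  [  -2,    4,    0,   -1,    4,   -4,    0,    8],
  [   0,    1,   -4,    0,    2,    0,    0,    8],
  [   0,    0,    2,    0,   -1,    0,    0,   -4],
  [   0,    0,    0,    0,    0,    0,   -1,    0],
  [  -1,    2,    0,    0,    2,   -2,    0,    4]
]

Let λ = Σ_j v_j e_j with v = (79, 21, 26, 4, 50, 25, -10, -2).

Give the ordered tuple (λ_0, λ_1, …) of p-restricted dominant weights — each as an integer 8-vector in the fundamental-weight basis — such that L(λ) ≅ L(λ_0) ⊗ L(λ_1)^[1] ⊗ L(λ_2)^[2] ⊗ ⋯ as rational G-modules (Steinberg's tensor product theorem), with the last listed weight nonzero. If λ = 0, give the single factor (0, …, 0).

Change of basis e → ω: c = M·v where v = (79, 21, 26, 4, 50, 25, -10, -2):
  c_1 = (2)·(79) + (0)·(21) + (-6)·(26) + (0)·(4) + (0)·(50) + (0)·(25) + (-1)·(-10) + (5)·(-2) = 2
  c_2 = (-1)·(79) + (0)·(21) + (3)·(26) + (0)·(4) + (0)·(50) + (0)·(25) + (0)·(-10) + (-2)·(-2) = 3
  c_3 = (0)·(79) + (-1)·(21) + (0)·(26) + (0)·(4) + (0)·(50) + (1)·(25) + (0)·(-10) + (0)·(-2) = 4
  c_4 = (-2)·(79) + (4)·(21) + (0)·(26) + (-1)·(4) + (4)·(50) + (-4)·(25) + (0)·(-10) + (8)·(-2) = 6
  c_5 = (0)·(79) + (1)·(21) + (-4)·(26) + (0)·(4) + (2)·(50) + (0)·(25) + (0)·(-10) + (8)·(-2) = 1
  c_6 = (0)·(79) + (0)·(21) + (2)·(26) + (0)·(4) + (-1)·(50) + (0)·(25) + (0)·(-10) + (-4)·(-2) = 10
  c_7 = (0)·(79) + (0)·(21) + (0)·(26) + (0)·(4) + (0)·(50) + (0)·(25) + (-1)·(-10) + (0)·(-2) = 10
  c_8 = (-1)·(79) + (2)·(21) + (0)·(26) + (0)·(4) + (2)·(50) + (-2)·(25) + (0)·(-10) + (4)·(-2) = 5
Expand coordinatewise in base 2:
  c_1 = 2 = 0·2^0 + 1·2^1
  c_2 = 3 = 1·2^0 + 1·2^1
  c_3 = 4 = 0·2^0 + 0·2^1 + 1·2^2
  c_4 = 6 = 0·2^0 + 1·2^1 + 1·2^2
  c_5 = 1 = 1·2^0
  c_6 = 10 = 0·2^0 + 1·2^1 + 0·2^2 + 1·2^3
  c_7 = 10 = 0·2^0 + 1·2^1 + 0·2^2 + 1·2^3
  c_8 = 5 = 1·2^0 + 0·2^1 + 1·2^2
λ_0 = (0, 1, 0, 0, 1, 0, 0, 1)
λ_1 = (1, 1, 0, 1, 0, 1, 1, 0)
λ_2 = (0, 0, 1, 1, 0, 0, 0, 1)
λ_3 = (0, 0, 0, 0, 0, 1, 1, 0)

((0, 1, 0, 0, 1, 0, 0, 1), (1, 1, 0, 1, 0, 1, 1, 0), (0, 0, 1, 1, 0, 0, 0, 1), (0, 0, 0, 0, 0, 1, 1, 0))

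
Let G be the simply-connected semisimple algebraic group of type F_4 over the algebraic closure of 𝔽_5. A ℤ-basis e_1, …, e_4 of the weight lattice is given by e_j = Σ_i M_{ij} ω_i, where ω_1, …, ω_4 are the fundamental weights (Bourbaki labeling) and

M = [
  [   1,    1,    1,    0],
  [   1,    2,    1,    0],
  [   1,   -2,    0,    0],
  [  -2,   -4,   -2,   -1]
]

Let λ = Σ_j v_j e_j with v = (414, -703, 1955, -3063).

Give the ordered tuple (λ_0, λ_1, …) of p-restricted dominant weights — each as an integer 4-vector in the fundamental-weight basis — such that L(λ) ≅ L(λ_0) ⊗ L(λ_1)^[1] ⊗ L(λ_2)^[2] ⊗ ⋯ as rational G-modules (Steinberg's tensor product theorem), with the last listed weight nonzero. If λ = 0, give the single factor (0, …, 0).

Converting to the ω-basis (c_i = row i of M dotted with v = (414, -703, 1955, -3063)):
  c_1 = 1*414 + 1*-703 + 1*1955 + 0*-3063 = 1666
  c_2 = 1*414 + 2*-703 + 1*1955 + 0*-3063 = 963
  c_3 = 1*414 + -2*-703 + 0*1955 + 0*-3063 = 1820
  c_4 = -2*414 + -4*-703 + -2*1955 + -1*-3063 = 1137
Writing each c_i in base p = 5:
  c_1 = 1666 = 1·5^0 + 3·5^1 + 1·5^2 + 3·5^3 + 2·5^4
  c_2 = 963 = 3·5^0 + 2·5^1 + 3·5^2 + 2·5^3 + 1·5^4
  c_3 = 1820 = 0·5^0 + 4·5^1 + 2·5^2 + 4·5^3 + 2·5^4
  c_4 = 1137 = 2·5^0 + 2·5^1 + 0·5^2 + 4·5^3 + 1·5^4
λ_0 = (1, 3, 0, 2)
λ_1 = (3, 2, 4, 2)
λ_2 = (1, 3, 2, 0)
λ_3 = (3, 2, 4, 4)
λ_4 = (2, 1, 2, 1)

((1, 3, 0, 2), (3, 2, 4, 2), (1, 3, 2, 0), (3, 2, 4, 4), (2, 1, 2, 1))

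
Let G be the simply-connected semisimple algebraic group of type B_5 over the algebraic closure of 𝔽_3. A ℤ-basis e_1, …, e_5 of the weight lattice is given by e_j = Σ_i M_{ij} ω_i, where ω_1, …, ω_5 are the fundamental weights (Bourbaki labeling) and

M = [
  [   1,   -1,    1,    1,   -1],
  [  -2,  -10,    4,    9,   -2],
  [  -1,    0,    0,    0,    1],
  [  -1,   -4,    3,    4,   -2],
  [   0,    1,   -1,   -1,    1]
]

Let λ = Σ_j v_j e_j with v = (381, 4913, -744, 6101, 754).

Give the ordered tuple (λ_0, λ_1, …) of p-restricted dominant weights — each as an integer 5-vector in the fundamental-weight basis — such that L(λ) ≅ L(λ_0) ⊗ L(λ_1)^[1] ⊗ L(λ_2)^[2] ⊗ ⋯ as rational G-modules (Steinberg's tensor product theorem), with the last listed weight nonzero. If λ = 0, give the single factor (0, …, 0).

((2, 2, 1, 1, 1), (2, 0, 1, 0, 1), (1, 2, 2, 1, 1), (2, 1, 1, 2, 2), (0, 0, 1, 1, 0), (0, 2, 1, 2, 1))

In the fundamental-weight basis, λ has coordinates c = M·v (v = (381, 4913, -744, 6101, 754)):
  c_1 = 1·381 + (-1)·(4913) + (1)·(-744) + 1·6101 + (-1)·(754) = 71
  c_2 = (-2)·(381) + (-10)·(4913) + (4)·(-744) + 9·6101 + (-2)·(754) = 533
  c_3 = (-1)·(381) + 0·4913 + (0)·(-744) + 0·6101 + 1·754 = 373
  c_4 = (-1)·(381) + (-4)·(4913) + (3)·(-744) + 4·6101 + (-2)·(754) = 631
  c_5 = 0·381 + 1·4913 + (-1)·(-744) + (-1)·(6101) + 1·754 = 310
Expand coordinatewise in base 3:
  c_1 = 71 = 2·3^0 + 2·3^1 + 1·3^2 + 2·3^3
  c_2 = 533 = 2·3^0 + 0·3^1 + 2·3^2 + 1·3^3 + 0·3^4 + 2·3^5
  c_3 = 373 = 1·3^0 + 1·3^1 + 2·3^2 + 1·3^3 + 1·3^4 + 1·3^5
  c_4 = 631 = 1·3^0 + 0·3^1 + 1·3^2 + 2·3^3 + 1·3^4 + 2·3^5
  c_5 = 310 = 1·3^0 + 1·3^1 + 1·3^2 + 2·3^3 + 0·3^4 + 1·3^5
p-restricted factor λ_0 = (2, 2, 1, 1, 1)
p-restricted factor λ_1 = (2, 0, 1, 0, 1)
p-restricted factor λ_2 = (1, 2, 2, 1, 1)
p-restricted factor λ_3 = (2, 1, 1, 2, 2)
p-restricted factor λ_4 = (0, 0, 1, 1, 0)
p-restricted factor λ_5 = (0, 2, 1, 2, 1)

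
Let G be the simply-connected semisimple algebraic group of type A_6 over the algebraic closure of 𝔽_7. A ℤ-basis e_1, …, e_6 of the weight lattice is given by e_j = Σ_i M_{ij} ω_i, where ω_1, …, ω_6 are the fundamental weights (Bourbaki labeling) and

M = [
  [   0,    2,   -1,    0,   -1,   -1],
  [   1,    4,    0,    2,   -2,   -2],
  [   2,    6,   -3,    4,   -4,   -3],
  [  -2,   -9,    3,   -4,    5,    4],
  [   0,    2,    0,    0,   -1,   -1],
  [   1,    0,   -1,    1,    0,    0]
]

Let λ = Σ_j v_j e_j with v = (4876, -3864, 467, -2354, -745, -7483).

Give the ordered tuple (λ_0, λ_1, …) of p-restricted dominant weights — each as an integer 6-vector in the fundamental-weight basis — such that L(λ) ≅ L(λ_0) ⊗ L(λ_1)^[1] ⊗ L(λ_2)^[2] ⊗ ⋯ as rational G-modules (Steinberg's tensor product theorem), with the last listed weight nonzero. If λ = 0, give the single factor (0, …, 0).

Change of basis e → ω: c = M·v where v = (4876, -3864, 467, -2354, -745, -7483):
  c_1 = (0)·(4876) + (2)·(-3864) + (-1)·(467) + (0)·(-2354) + (-1)·(-745) + (-1)·(-7483) = 33
  c_2 = (1)·(4876) + (4)·(-3864) + (0)·(467) + (2)·(-2354) + (-2)·(-745) + (-2)·(-7483) = 1168
  c_3 = (2)·(4876) + (6)·(-3864) + (-3)·(467) + (4)·(-2354) + (-4)·(-745) + (-3)·(-7483) = 1180
  c_4 = (-2)·(4876) + (-9)·(-3864) + (3)·(467) + (-4)·(-2354) + (5)·(-745) + (4)·(-7483) = 2184
  c_5 = (0)·(4876) + (2)·(-3864) + (0)·(467) + (0)·(-2354) + (-1)·(-745) + (-1)·(-7483) = 500
  c_6 = (1)·(4876) + (0)·(-3864) + (-1)·(467) + (1)·(-2354) + (0)·(-745) + (0)·(-7483) = 2055
Base-7 expansion of each c_i:
  c_1 = 33 = 5·7^0 + 4·7^1
  c_2 = 1168 = 6·7^0 + 5·7^1 + 2·7^2 + 3·7^3
  c_3 = 1180 = 4·7^0 + 0·7^1 + 3·7^2 + 3·7^3
  c_4 = 2184 = 0·7^0 + 4·7^1 + 2·7^2 + 6·7^3
  c_5 = 500 = 3·7^0 + 1·7^1 + 3·7^2 + 1·7^3
  c_6 = 2055 = 4·7^0 + 6·7^1 + 6·7^2 + 5·7^3
p-restricted factor λ_0 = (5, 6, 4, 0, 3, 4)
p-restricted factor λ_1 = (4, 5, 0, 4, 1, 6)
p-restricted factor λ_2 = (0, 2, 3, 2, 3, 6)
p-restricted factor λ_3 = (0, 3, 3, 6, 1, 5)

((5, 6, 4, 0, 3, 4), (4, 5, 0, 4, 1, 6), (0, 2, 3, 2, 3, 6), (0, 3, 3, 6, 1, 5))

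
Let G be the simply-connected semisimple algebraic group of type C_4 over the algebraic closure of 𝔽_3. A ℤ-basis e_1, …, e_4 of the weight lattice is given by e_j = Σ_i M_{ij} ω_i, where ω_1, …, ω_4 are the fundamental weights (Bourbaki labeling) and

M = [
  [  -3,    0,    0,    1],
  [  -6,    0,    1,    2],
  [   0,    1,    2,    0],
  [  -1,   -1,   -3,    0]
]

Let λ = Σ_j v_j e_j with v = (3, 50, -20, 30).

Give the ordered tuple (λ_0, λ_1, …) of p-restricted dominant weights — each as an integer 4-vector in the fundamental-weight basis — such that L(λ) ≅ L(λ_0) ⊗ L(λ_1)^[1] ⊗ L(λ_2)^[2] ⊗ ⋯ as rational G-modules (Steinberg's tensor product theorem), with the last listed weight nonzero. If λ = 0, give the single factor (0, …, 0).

((0, 1, 1, 1), (1, 1, 0, 2), (2, 2, 1, 0))

Converting to the ω-basis (c_i = row i of M dotted with v = (3, 50, -20, 30)):
  c_1 = (-3)·(3) + 0·50 + (0)·(-20) + 1·30 = 21
  c_2 = (-6)·(3) + 0·50 + (1)·(-20) + 2·30 = 22
  c_3 = 0·3 + 1·50 + (2)·(-20) + 0·30 = 10
  c_4 = (-1)·(3) + (-1)·(50) + (-3)·(-20) + 0·30 = 7
p = 3; digits c_i = Σ_j d_{ij}·3^j, 0 ≤ d_{ij} < 3:
  c_1 = 21 = 0·3^0 + 1·3^1 + 2·3^2
  c_2 = 22 = 1·3^0 + 1·3^1 + 2·3^2
  c_3 = 10 = 1·3^0 + 0·3^1 + 1·3^2
  c_4 = 7 = 1·3^0 + 2·3^1
p-restricted factor λ_0 = (0, 1, 1, 1)
p-restricted factor λ_1 = (1, 1, 0, 2)
p-restricted factor λ_2 = (2, 2, 1, 0)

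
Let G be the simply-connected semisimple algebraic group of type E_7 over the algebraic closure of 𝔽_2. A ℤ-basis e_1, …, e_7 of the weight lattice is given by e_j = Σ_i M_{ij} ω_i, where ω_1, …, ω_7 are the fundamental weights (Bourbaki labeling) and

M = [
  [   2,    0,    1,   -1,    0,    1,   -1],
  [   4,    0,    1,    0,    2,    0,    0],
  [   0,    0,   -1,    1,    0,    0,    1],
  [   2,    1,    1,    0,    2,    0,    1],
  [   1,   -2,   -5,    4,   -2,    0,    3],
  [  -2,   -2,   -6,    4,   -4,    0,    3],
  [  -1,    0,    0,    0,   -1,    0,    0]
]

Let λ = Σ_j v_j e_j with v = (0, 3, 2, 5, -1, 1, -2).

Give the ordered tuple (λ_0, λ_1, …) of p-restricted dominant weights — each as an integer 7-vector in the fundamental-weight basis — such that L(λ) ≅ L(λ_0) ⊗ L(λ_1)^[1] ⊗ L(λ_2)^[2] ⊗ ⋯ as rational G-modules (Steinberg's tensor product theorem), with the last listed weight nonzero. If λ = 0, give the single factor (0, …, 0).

Compute c_i = Σ_j M_{ij} v_j with v = (0, 3, 2, 5, -1, 1, -2):
  c_1 = (2)·(0) + (0)·(3) + (1)·(2) + (-1)·(5) + (0)·(-1) + (1)·(1) + (-1)·(-2) = 0
  c_2 = (4)·(0) + (0)·(3) + (1)·(2) + (0)·(5) + (2)·(-1) + (0)·(1) + (0)·(-2) = 0
  c_3 = (0)·(0) + (0)·(3) + (-1)·(2) + (1)·(5) + (0)·(-1) + (0)·(1) + (1)·(-2) = 1
  c_4 = (2)·(0) + (1)·(3) + (1)·(2) + (0)·(5) + (2)·(-1) + (0)·(1) + (1)·(-2) = 1
  c_5 = (1)·(0) + (-2)·(3) + (-5)·(2) + (4)·(5) + (-2)·(-1) + (0)·(1) + (3)·(-2) = 0
  c_6 = (-2)·(0) + (-2)·(3) + (-6)·(2) + (4)·(5) + (-4)·(-1) + (0)·(1) + (3)·(-2) = 0
  c_7 = (-1)·(0) + (0)·(3) + (0)·(2) + (0)·(5) + (-1)·(-1) + (0)·(1) + (0)·(-2) = 1
Expand coordinatewise in base 2:
  c_1 = 0
  c_2 = 0
  c_3 = 1 = 1·2^0
  c_4 = 1 = 1·2^0
  c_5 = 0
  c_6 = 0
  c_7 = 1 = 1·2^0
p-restricted factor λ_0 = (0, 0, 1, 1, 0, 0, 1)

((0, 0, 1, 1, 0, 0, 1),)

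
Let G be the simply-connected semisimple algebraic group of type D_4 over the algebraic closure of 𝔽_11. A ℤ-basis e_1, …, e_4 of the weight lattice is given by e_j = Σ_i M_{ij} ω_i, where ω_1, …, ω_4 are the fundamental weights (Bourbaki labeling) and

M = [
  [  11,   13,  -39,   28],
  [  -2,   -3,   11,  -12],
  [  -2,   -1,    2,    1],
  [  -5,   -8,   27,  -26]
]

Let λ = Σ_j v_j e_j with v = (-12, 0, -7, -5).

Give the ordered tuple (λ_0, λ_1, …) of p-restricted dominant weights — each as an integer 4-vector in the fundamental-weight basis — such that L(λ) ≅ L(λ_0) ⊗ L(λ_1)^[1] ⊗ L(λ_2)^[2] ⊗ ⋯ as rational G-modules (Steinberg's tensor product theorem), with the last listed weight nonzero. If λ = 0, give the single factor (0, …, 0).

((1, 7, 5, 1),)

ω-coordinates c = M·v, v = (-12, 0, -7, -5):
  c_1 = (11)·(-12) + (13)·(0) + (-39)·(-7) + (28)·(-5) = 1
  c_2 = (-2)·(-12) + (-3)·(0) + (11)·(-7) + (-12)·(-5) = 7
  c_3 = (-2)·(-12) + (-1)·(0) + (2)·(-7) + (1)·(-5) = 5
  c_4 = (-5)·(-12) + (-8)·(0) + (27)·(-7) + (-26)·(-5) = 1
Base-11 expansion of each c_i:
  c_1 = 1 = 1·11^0
  c_2 = 7 = 7·11^0
  c_3 = 5 = 5·11^0
  c_4 = 1 = 1·11^0
Factor λ_0 = (1, 7, 5, 1)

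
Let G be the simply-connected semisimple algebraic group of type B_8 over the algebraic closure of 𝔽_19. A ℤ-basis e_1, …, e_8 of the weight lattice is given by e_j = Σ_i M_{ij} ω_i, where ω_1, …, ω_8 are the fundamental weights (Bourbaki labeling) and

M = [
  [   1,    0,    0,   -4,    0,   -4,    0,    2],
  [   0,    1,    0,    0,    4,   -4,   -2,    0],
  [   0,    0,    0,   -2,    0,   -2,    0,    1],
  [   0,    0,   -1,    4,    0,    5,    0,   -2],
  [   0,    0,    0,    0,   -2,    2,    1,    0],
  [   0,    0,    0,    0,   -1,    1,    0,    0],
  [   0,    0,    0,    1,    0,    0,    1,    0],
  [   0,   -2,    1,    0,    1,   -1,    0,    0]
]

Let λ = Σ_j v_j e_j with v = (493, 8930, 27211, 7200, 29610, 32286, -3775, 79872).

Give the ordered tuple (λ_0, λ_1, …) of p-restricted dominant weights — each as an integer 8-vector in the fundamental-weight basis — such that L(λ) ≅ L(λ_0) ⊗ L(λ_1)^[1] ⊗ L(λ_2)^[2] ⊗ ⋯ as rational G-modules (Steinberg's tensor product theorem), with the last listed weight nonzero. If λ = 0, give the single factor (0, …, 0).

Compute c_i = Σ_j M_{ij} v_j with v = (493, 8930, 27211, 7200, 29610, 32286, -3775, 79872):
  c_1 = 1·493 + 0·8930 + 0·27211 + (-4)·(7200) + 0·29610 + (-4)·(32286) + (0)·(-3775) + 2·79872 = 2293
  c_2 = 0·493 + 1·8930 + 0·27211 + 0·7200 + 4·29610 + (-4)·(32286) + (-2)·(-3775) + 0·79872 = 5776
  c_3 = 0·493 + 0·8930 + 0·27211 + (-2)·(7200) + 0·29610 + (-2)·(32286) + (0)·(-3775) + 1·79872 = 900
  c_4 = 0·493 + 0·8930 + (-1)·(27211) + 4·7200 + 0·29610 + 5·32286 + (0)·(-3775) + (-2)·(79872) = 3275
  c_5 = 0·493 + 0·8930 + 0·27211 + 0·7200 + (-2)·(29610) + 2·32286 + (1)·(-3775) + 0·79872 = 1577
  c_6 = 0·493 + 0·8930 + 0·27211 + 0·7200 + (-1)·(29610) + 1·32286 + (0)·(-3775) + 0·79872 = 2676
  c_7 = 0·493 + 0·8930 + 0·27211 + 1·7200 + 0·29610 + 0·32286 + (1)·(-3775) + 0·79872 = 3425
  c_8 = 0·493 + (-2)·(8930) + 1·27211 + 0·7200 + 1·29610 + (-1)·(32286) + (0)·(-3775) + 0·79872 = 6675
Base-19 expansion of each c_i:
  c_1 = 2293 = 13·19^0 + 6·19^1 + 6·19^2
  c_2 = 5776 = 0·19^0 + 0·19^1 + 16·19^2
  c_3 = 900 = 7·19^0 + 9·19^1 + 2·19^2
  c_4 = 3275 = 7·19^0 + 1·19^1 + 9·19^2
  c_5 = 1577 = 0·19^0 + 7·19^1 + 4·19^2
  c_6 = 2676 = 16·19^0 + 7·19^1 + 7·19^2
  c_7 = 3425 = 5·19^0 + 9·19^1 + 9·19^2
  c_8 = 6675 = 6·19^0 + 9·19^1 + 18·19^2
Factor λ_0 = (13, 0, 7, 7, 0, 16, 5, 6)
Factor λ_1 = (6, 0, 9, 1, 7, 7, 9, 9)
Factor λ_2 = (6, 16, 2, 9, 4, 7, 9, 18)

((13, 0, 7, 7, 0, 16, 5, 6), (6, 0, 9, 1, 7, 7, 9, 9), (6, 16, 2, 9, 4, 7, 9, 18))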